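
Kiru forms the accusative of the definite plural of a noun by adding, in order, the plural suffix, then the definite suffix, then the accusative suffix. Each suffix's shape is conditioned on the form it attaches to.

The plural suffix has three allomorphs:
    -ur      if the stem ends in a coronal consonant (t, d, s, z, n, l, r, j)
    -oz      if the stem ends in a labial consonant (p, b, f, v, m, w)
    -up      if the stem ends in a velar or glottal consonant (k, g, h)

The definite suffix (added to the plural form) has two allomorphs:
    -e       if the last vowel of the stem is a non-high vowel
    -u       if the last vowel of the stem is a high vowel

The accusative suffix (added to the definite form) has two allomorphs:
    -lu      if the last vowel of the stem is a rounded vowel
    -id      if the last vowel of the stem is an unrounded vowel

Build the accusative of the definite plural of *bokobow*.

*bokobow*: final consonant = /w/, labial → -oz → *bokobowoz*.
The last vowel of the plural form *bokobowoz* is /o/, which is a non-high vowel, so the definite suffix is -e, giving *bokobowoze*.
The definite form *bokobowoze* — last vowel /e/ (an unrounded vowel) → -id → *bokobowozeid*.

bokobowozeid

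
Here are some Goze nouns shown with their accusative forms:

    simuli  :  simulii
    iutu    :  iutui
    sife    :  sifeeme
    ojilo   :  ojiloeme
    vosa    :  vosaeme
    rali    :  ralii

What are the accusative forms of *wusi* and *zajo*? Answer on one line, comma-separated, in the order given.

Looking at the last vowel of each stem: -i when the last vowel of the stem is a high vowel (*simuli*, *iutu*, *rali*); -eme when the last vowel of the stem is a non-high vowel (*sife*, *ojilo*, *vosa*).
Since the last vowel of *wusi* is /i/ (a high vowel), it takes -i, giving *wusii*.
The last vowel of *zajo* is /o/, which is a non-high vowel, so the suffix is -eme, giving *zajoeme*.

wusii, zajoeme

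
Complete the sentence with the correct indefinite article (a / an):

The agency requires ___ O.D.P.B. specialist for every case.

The indefinite article is chosen by the initial *sound* of the following word, not its spelling.
The initialism *O.D.P.B.* is read letter by letter; the first letter, O, is pronounced /oʊ/, which begins with a vowel sound.
So the article is *an*: The agency requires an O.D.P.B. specialist for every case.

an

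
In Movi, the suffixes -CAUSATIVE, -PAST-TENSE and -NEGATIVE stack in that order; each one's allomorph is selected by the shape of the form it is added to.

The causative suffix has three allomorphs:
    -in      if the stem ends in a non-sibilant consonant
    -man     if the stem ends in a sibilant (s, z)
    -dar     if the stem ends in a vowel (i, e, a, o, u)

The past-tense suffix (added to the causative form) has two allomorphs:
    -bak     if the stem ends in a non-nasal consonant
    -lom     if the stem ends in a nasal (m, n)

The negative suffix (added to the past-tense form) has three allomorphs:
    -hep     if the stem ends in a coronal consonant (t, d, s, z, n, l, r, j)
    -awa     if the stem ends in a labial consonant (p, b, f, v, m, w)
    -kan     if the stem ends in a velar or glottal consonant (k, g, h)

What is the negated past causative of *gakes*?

*gakes*: final sound = /s/, a sibilant → -man → *gakesman*.
The causative form *gakesman* — final consonant /n/ (a nasal) → -lom → *gakesmanlom*.
The final consonant of the past-tense form *gakesmanlom* is /m/, which is labial, so the negative suffix is -awa, giving *gakesmanlomawa*.

gakesmanlomawa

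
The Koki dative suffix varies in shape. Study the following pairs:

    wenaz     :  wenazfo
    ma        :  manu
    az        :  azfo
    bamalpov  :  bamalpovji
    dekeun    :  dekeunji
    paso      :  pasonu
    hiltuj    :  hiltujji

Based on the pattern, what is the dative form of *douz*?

The pattern is sibilance of the final sound: -fo when the stem ends in a sibilant (*wenaz*, *az*); -ji when the stem ends in a non-sibilant consonant (*bamalpov*, *dekeun*, *hiltuj*); -nu when the stem ends in a vowel (*ma*, *paso*).
*douz* — final sound /z/ (a sibilant) → -fo → *douzfo*.

douzfo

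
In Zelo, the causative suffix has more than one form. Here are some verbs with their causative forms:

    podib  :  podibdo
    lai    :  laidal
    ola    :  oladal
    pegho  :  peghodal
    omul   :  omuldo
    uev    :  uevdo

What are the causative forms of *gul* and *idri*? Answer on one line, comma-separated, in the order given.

The suffix is conditioned by the final sound: -do when the stem ends in a consonant (*podib*, *omul*, *uev*); -dal when the stem ends in a vowel (*lai*, *ola*, *pegho*).
The final sound of *gul* is /l/, which is a consonant, so the suffix is -do, giving *guldo*.
*idri*: final sound = /i/, a vowel → -dal → *idridal*.

guldo, idridal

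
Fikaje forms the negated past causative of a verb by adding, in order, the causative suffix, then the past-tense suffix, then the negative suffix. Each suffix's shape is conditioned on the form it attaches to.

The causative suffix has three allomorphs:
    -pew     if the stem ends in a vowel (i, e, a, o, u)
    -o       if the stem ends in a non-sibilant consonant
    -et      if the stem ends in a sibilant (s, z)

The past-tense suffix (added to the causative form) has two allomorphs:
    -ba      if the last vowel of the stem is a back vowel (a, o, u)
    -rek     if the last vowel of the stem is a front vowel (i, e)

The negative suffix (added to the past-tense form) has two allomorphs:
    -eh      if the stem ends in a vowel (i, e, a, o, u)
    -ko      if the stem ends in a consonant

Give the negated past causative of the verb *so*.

sopewrekko

*so* — final sound /o/ (a vowel) → -pew → *sopew*.
The causative form *sopew*: last vowel = /e/, a front vowel → -rek → *sopewrek*.
The past-tense form *sopewrek*: final sound = /k/, a consonant → -ko → *sopewrekko*.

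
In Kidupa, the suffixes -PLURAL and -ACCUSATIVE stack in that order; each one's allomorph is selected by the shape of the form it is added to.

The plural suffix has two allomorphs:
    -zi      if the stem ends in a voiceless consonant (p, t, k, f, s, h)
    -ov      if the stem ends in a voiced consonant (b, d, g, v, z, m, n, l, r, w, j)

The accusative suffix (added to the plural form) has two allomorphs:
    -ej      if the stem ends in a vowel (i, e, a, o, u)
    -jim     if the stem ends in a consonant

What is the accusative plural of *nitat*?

nitatziej

The final consonant of *nitat* is /t/, which is voiceless, so the plural suffix is -zi, giving *nitatzi*.
The plural form *nitatzi* — final sound /i/ (a vowel) → -ej → *nitatziej*.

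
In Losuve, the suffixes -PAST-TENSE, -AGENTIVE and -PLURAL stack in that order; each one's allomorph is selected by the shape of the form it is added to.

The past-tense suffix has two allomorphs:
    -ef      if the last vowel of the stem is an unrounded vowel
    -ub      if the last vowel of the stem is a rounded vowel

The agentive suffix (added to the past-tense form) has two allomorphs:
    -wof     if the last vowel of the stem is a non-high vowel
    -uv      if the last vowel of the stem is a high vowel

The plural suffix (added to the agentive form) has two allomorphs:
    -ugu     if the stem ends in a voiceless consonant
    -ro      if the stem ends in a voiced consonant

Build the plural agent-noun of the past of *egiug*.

egiugubuvro

Since the last vowel of *egiug* is /u/ (a rounded vowel), it takes -ub, giving *egiugub*.
The past-tense form *egiugub* — last vowel /u/ (a high vowel) → -uv → *egiugubuv*.
The agentive form *egiugubuv*: final consonant = /v/, voiced → -ro → *egiugubuvro*.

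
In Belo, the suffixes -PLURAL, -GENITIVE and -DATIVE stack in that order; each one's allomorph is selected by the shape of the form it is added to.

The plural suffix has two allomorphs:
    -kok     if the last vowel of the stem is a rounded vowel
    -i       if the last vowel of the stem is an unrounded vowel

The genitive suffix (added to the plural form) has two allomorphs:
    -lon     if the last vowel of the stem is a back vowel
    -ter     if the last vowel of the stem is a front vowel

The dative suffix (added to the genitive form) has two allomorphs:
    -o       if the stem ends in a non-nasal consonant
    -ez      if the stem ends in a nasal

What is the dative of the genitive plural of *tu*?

tukoklonez

The last vowel of *tu* is /u/, which is a rounded vowel, so the plural suffix is -kok, giving *tukok*.
Since the last vowel of the plural form *tukok* is /o/ (a back vowel), it takes -lon, giving *tukoklon*.
The genitive form *tukoklon* — final consonant /n/ (a nasal) → -ez → *tukoklonez*.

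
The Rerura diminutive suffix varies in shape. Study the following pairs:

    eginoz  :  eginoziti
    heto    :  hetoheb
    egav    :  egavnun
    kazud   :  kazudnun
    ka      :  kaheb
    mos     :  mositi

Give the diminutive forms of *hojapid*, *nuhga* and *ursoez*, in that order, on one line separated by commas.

hojapidnun, nuhgaheb, ursoeziti

The pattern is sibilance of the final sound: -iti when the stem ends in a sibilant (*eginoz*, *mos*); -nun when the stem ends in a non-sibilant consonant (*egav*, *kazud*); -heb when the stem ends in a vowel (*heto*, *ka*).
The final sound of *hojapid* is /d/, which is a non-sibilant consonant, so the suffix is -nun, giving *hojapidnun*.
Since the final sound of *nuhga* is /a/ (a vowel), it takes -heb, giving *nuhgaheb*.
Since the final sound of *ursoez* is /z/ (a sibilant), it takes -iti, giving *ursoeziti*.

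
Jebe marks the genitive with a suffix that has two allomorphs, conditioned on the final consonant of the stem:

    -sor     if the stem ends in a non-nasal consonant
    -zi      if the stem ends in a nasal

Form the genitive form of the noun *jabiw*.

jabiwsor

*jabiw*: final consonant = /w/, non-nasal → -sor → *jabiwsor*.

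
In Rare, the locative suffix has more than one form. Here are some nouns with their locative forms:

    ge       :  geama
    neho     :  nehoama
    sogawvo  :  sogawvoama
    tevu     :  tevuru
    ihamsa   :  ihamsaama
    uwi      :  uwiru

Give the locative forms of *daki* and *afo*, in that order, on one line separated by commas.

The pattern is height harmony: -ru when the last vowel of the stem is a high vowel (*tevu*, *uwi*); -ama when the last vowel of the stem is a non-high vowel (*ge*, *neho*, *sogawvo*, *ihamsa*).
Since the last vowel of *daki* is /i/ (a high vowel), it takes -ru, giving *dakiru*.
Since the last vowel of *afo* is /o/ (a non-high vowel), it takes -ama, giving *afoama*.

dakiru, afoama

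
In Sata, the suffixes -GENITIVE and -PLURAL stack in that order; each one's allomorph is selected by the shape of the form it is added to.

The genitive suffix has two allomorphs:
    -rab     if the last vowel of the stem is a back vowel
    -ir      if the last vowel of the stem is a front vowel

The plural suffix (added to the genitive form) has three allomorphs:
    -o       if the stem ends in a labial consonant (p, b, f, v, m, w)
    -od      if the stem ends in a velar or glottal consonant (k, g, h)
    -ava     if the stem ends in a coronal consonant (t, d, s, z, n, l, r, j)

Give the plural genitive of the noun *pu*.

purabo

The last vowel of *pu* is /u/, which is a back vowel, so the genitive suffix is -rab, giving *purab*.
The genitive form *purab*: final consonant = /b/, labial → -o → *purabo*.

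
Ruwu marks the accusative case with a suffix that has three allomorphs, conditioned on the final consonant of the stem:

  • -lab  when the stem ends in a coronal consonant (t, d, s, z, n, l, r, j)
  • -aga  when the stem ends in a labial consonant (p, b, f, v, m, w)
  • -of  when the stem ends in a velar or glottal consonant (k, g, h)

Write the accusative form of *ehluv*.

*ehluv*: final consonant = /v/, labial → -aga → *ehluvaga*.

ehluvaga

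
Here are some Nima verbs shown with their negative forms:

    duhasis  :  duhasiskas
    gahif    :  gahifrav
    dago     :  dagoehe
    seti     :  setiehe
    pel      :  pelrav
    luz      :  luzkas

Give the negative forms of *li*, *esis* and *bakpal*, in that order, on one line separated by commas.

liehe, esiskas, bakpalrav

Looking at the final sound of each stem: -kas when the stem ends in a sibilant (*duhasis*, *luz*); -rav when the stem ends in a non-sibilant consonant (*gahif*, *pel*); -ehe when the stem ends in a vowel (*dago*, *seti*).
*li* — final sound /i/ (a vowel) → -ehe → *liehe*.
*esis* — final sound /s/ (a sibilant) → -kas → *esiskas*.
Since the final sound of *bakpal* is /l/ (a non-sibilant consonant), it takes -rav, giving *bakpalrav*.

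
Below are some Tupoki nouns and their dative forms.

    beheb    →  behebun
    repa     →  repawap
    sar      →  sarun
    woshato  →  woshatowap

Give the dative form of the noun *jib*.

jibun

The suffix is conditioned by the final sound: -un when the stem ends in a consonant (*beheb*, *sar*); -wap when the stem ends in a vowel (*repa*, *woshato*).
*jib*: final sound = /b/, a consonant → -un → *jibun*.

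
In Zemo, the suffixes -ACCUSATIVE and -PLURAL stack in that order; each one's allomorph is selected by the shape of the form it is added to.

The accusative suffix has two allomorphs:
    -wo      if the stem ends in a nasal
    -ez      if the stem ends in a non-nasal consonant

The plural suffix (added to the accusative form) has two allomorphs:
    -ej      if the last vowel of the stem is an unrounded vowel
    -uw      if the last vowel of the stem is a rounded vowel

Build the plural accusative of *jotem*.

jotemwouw

*jotem*: final consonant = /m/, a nasal → -wo → *jotemwo*.
The accusative form *jotemwo* — last vowel /o/ (a rounded vowel) → -uw → *jotemwouw*.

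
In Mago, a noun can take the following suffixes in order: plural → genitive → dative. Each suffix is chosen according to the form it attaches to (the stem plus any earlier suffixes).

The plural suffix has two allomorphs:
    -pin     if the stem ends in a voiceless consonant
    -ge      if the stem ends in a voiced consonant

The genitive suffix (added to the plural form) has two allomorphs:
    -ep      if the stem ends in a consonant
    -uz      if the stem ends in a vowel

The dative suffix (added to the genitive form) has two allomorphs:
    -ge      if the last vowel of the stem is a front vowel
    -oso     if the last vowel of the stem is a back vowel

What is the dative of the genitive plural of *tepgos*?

The final consonant of *tepgos* is /s/, which is voiceless, so the plural suffix is -pin, giving *tepgospin*.
The plural form *tepgospin*: final sound = /n/, a consonant → -ep → *tepgospinep*.
Since the last vowel of the genitive form *tepgospinep* is /e/ (a front vowel), it takes -ge, giving *tepgospinepge*.

tepgospinepge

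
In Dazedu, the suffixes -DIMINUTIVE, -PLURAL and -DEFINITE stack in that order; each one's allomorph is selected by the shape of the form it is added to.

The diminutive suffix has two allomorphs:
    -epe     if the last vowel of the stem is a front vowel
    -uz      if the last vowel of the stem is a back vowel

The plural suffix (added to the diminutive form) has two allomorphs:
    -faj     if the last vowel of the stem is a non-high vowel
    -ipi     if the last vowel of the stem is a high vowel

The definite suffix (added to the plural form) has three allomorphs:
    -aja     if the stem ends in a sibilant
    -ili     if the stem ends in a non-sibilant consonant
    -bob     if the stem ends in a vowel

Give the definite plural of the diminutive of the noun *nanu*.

The last vowel of *nanu* is /u/, which is a back vowel, so the diminutive suffix is -uz, giving *nanuuz*.
The last vowel of the diminutive form *nanuuz* is /u/, which is a high vowel, so the plural suffix is -ipi, giving *nanuuzipi*.
Since the final sound of the plural form *nanuuzipi* is /i/ (a vowel), it takes -bob, giving *nanuuzipibob*.

nanuuzipibob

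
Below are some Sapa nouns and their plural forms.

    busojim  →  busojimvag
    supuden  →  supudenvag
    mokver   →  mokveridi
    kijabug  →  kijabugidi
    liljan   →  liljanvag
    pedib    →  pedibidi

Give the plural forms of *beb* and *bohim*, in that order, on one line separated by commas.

bebidi, bohimvag

The alternation tracks the final consonant of the stem — -vag when the stem ends in a nasal (*busojim*, *supuden*, *liljan*); -idi when the stem ends in a non-nasal consonant (*mokver*, *kijabug*, *pedib*).
The final consonant of *beb* is /b/, which is non-nasal, so the suffix is -idi, giving *bebidi*.
*bohim*: final consonant = /m/, a nasal → -vag → *bohimvag*.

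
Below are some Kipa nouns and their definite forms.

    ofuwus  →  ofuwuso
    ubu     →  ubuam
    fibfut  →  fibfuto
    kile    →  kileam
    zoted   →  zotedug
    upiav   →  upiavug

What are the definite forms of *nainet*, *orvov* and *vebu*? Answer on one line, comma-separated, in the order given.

The suffix is conditioned by the final sound: -o when the stem ends in a voiceless consonant (*ofuwus*, *fibfut*); -ug when the stem ends in a voiced consonant (*zoted*, *upiav*); -am when the stem ends in a vowel (*ubu*, *kile*).
The final sound of *nainet* is /t/, which is a voiceless consonant, so the suffix is -o, giving *naineto*.
The final sound of *orvov* is /v/, which is a voiced consonant, so the suffix is -ug, giving *orvovug*.
*vebu* — final sound /u/ (a vowel) → -am → *vebuam*.

naineto, orvovug, vebuam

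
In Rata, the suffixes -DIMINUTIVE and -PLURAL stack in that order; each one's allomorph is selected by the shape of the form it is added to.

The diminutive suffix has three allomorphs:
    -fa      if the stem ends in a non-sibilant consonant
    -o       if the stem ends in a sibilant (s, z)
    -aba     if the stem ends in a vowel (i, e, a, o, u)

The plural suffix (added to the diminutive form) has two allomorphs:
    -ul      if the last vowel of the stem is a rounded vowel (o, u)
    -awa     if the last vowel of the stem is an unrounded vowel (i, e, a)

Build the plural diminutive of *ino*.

*ino* — final sound /o/ (a vowel) → -aba → *inoaba*.
The last vowel of the diminutive form *inoaba* is /a/, which is an unrounded vowel, so the plural suffix is -awa, giving *inoabaawa*.

inoabaawa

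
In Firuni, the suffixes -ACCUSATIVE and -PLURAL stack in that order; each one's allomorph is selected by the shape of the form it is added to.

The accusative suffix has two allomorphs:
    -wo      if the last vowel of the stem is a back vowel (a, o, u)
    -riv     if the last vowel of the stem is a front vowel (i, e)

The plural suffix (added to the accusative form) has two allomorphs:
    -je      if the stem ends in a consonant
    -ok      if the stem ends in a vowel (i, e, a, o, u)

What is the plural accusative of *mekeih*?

mekeihrivje

*mekeih* — last vowel /i/ (a front vowel) → -riv → *mekeihriv*.
The final sound of the accusative form *mekeihriv* is /v/, which is a consonant, so the plural suffix is -je, giving *mekeihrivje*.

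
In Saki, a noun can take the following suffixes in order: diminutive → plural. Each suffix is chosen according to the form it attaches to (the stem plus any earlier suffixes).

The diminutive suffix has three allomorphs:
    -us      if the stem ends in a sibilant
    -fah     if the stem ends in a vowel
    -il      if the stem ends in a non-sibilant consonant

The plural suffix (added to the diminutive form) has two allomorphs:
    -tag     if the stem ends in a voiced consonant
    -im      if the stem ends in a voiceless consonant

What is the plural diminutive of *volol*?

The final sound of *volol* is /l/, which is a non-sibilant consonant, so the diminutive suffix is -il, giving *vololil*.
The final consonant of the diminutive form *vololil* is /l/, which is voiced, so the plural suffix is -tag, giving *vololiltag*.

vololiltag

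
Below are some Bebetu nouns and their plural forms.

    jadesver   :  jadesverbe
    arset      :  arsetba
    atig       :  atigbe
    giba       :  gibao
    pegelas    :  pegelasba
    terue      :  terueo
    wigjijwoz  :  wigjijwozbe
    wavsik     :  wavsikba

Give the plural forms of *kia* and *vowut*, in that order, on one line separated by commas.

kiao, vowutba

Looking at the final sound of each stem: -ba when the stem ends in a voiceless consonant (*arset*, *pegelas*, *wavsik*); -be when the stem ends in a voiced consonant (*jadesver*, *atig*, *wigjijwoz*); -o when the stem ends in a vowel (*giba*, *terue*).
The final sound of *kia* is /a/, which is a vowel, so the suffix is -o, giving *kiao*.
*vowut* — final sound /t/ (a voiceless consonant) → -ba → *vowutba*.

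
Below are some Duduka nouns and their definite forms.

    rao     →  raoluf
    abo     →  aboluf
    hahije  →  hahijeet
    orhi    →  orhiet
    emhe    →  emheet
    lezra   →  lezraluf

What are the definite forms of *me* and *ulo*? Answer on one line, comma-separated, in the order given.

The alternation tracks the last vowel of the stem — -et when the last vowel of the stem is a front vowel (*hahije*, *orhi*, *emhe*); -luf when the last vowel of the stem is a back vowel (*rao*, *abo*, *lezra*).
The last vowel of *me* is /e/, which is a front vowel, so the suffix is -et, giving *meet*.
*ulo*: last vowel = /o/, a back vowel → -luf → *uloluf*.

meet, uloluf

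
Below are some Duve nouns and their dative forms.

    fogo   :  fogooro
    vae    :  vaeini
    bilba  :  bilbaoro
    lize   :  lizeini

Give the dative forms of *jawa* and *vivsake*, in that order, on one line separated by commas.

jawaoro, vivsakeini

The suffix is conditioned by the last vowel: -ini when the last vowel of the stem is a front vowel (*vae*, *lize*); -oro when the last vowel of the stem is a back vowel (*fogo*, *bilba*).
Since the last vowel of *jawa* is /a/ (a back vowel), it takes -oro, giving *jawaoro*.
The last vowel of *vivsake* is /e/, which is a front vowel, so the suffix is -ini, giving *vivsakeini*.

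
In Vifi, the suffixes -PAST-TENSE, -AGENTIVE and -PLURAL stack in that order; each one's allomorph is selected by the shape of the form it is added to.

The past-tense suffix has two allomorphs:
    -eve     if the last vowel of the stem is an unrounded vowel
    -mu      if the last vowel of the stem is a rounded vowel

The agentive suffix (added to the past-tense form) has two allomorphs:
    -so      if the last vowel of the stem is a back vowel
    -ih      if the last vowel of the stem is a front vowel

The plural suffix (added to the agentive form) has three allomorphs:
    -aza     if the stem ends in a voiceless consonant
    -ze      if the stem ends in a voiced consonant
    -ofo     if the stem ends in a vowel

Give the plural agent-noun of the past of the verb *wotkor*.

The last vowel of *wotkor* is /o/, which is a rounded vowel, so the past-tense suffix is -mu, giving *wotkormu*.
The past-tense form *wotkormu* — last vowel /u/ (a back vowel) → -so → *wotkormuso*.
The agentive form *wotkormuso*: final sound = /o/, a vowel → -ofo → *wotkormusoofo*.

wotkormusoofo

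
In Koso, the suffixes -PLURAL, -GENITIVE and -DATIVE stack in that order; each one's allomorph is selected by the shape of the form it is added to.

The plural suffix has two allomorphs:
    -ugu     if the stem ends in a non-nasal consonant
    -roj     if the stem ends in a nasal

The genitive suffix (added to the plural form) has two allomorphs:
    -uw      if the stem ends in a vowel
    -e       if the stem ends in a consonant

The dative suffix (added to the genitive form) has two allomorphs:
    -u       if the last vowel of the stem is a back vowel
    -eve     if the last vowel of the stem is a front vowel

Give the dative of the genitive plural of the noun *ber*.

beruguuwu

Since the final consonant of *ber* is /r/ (non-nasal), it takes -ugu, giving *berugu*.
The final sound of the plural form *berugu* is /u/, which is a vowel, so the genitive suffix is -uw, giving *beruguuw*.
The genitive form *beruguuw* — last vowel /u/ (a back vowel) → -u → *beruguuwu*.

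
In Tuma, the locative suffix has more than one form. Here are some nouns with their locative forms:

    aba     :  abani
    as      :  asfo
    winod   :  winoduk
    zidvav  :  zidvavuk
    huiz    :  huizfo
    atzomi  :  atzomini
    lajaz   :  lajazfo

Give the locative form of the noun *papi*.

The pattern is sibilance of the final sound: -fo when the stem ends in a sibilant (*as*, *huiz*, *lajaz*); -uk when the stem ends in a non-sibilant consonant (*winod*, *zidvav*); -ni when the stem ends in a vowel (*aba*, *atzomi*).
*papi* — final sound /i/ (a vowel) → -ni → *papini*.

papini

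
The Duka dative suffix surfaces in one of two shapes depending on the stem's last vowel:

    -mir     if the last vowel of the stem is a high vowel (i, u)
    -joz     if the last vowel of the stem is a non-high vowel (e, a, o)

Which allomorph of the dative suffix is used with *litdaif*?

-mir

The last vowel of *litdaif* is /i/, which is a high vowel, so the suffix is -mir.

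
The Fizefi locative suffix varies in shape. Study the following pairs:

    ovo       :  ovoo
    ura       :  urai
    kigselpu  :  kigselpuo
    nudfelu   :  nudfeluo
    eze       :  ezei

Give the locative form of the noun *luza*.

luzai

The alternation tracks the last vowel of the stem — -o when the last vowel of the stem is a rounded vowel (*ovo*, *kigselpu*, *nudfelu*); -i when the last vowel of the stem is an unrounded vowel (*ura*, *eze*).
The last vowel of *luza* is /a/, which is an unrounded vowel, so the suffix is -i, giving *luzai*.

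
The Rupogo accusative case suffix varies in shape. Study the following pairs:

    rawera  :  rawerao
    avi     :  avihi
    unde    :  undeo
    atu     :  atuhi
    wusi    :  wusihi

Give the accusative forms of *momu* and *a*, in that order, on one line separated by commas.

momuhi, ao

The pattern is height harmony: -hi when the last vowel of the stem is a high vowel (*avi*, *atu*, *wusi*); -o when the last vowel of the stem is a non-high vowel (*rawera*, *unde*).
Since the last vowel of *momu* is /u/ (a high vowel), it takes -hi, giving *momuhi*.
The last vowel of *a* is /a/, which is a non-high vowel, so the suffix is -o, giving *ao*.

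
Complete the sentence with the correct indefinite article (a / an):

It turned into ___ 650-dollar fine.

The indefinite article is chosen by the initial *sound* of the following word, not its spelling.
The number *650* is spoken "six hundred …", beginning with /sɪks/ — a consonant sound.
So the article is *a*: It turned into a 650-dollar fine.

a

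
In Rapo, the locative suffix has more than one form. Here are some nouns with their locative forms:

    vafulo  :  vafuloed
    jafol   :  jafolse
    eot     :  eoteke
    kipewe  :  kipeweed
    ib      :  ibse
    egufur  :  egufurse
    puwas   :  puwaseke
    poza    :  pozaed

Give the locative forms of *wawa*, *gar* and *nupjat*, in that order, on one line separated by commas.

wawaed, garse, nupjateke

Looking at the final sound of each stem: -eke when the stem ends in a voiceless consonant (*eot*, *puwas*); -se when the stem ends in a voiced consonant (*jafol*, *ib*, *egufur*); -ed when the stem ends in a vowel (*vafulo*, *kipewe*, *poza*).
The final sound of *wawa* is /a/, which is a vowel, so the suffix is -ed, giving *wawaed*.
The final sound of *gar* is /r/, which is a voiced consonant, so the suffix is -se, giving *garse*.
*nupjat* — final sound /t/ (a voiceless consonant) → -eke → *nupjateke*.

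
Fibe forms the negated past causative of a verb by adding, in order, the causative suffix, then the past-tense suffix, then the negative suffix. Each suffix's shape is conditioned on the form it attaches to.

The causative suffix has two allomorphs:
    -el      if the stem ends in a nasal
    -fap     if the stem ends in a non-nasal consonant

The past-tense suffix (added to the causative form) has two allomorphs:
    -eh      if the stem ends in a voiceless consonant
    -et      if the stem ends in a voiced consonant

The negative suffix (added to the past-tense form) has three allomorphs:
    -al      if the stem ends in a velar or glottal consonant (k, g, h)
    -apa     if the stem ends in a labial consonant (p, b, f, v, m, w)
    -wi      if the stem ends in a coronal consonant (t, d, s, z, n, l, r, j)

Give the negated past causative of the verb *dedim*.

dedimeletwi

*dedim* — final consonant /m/ (a nasal) → -el → *dedimel*.
The causative form *dedimel*: final consonant = /l/, voiced → -et → *dedimelet*.
The final consonant of the past-tense form *dedimelet* is /t/, which is coronal, so the negative suffix is -wi, giving *dedimeletwi*.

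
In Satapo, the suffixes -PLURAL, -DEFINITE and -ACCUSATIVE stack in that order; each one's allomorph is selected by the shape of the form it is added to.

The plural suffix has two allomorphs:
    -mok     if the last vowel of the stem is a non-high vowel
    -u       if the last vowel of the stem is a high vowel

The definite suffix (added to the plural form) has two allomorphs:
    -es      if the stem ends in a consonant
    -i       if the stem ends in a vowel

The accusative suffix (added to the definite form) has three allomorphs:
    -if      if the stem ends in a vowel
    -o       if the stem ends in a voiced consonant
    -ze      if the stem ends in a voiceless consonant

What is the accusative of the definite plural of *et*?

etmokesze

*et*: last vowel = /e/, a non-high vowel → -mok → *etmok*.
The final sound of the plural form *etmok* is /k/, which is a consonant, so the definite suffix is -es, giving *etmokes*.
Since the final sound of the definite form *etmokes* is /s/ (a voiceless consonant), it takes -ze, giving *etmokesze*.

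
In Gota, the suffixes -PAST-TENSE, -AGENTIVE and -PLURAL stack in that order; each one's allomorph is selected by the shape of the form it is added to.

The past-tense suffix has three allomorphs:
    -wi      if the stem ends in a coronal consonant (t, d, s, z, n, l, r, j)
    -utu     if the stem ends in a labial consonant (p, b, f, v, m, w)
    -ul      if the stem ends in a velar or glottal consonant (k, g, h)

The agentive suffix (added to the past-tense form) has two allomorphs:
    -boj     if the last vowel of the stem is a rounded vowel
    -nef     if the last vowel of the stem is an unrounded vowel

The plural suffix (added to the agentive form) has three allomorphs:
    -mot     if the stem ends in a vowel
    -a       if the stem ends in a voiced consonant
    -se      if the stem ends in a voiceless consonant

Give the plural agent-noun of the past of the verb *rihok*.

rihokulboja

Since the final consonant of *rihok* is /k/ (velar/glottal), it takes -ul, giving *rihokul*.
The past-tense form *rihokul* — last vowel /u/ (a rounded vowel) → -boj → *rihokulboj*.
The agentive form *rihokulboj* — final sound /j/ (a voiced consonant) → -a → *rihokulboja*.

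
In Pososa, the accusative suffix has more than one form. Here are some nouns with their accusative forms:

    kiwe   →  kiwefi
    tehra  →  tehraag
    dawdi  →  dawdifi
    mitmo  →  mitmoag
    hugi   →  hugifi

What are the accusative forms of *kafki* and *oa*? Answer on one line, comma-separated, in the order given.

The suffix is conditioned by the last vowel: -fi when the last vowel of the stem is a front vowel (*kiwe*, *dawdi*, *hugi*); -ag when the last vowel of the stem is a back vowel (*tehra*, *mitmo*).
*kafki*: last vowel = /i/, a front vowel → -fi → *kafkifi*.
*oa*: last vowel = /a/, a back vowel → -ag → *oaag*.

kafkifi, oaag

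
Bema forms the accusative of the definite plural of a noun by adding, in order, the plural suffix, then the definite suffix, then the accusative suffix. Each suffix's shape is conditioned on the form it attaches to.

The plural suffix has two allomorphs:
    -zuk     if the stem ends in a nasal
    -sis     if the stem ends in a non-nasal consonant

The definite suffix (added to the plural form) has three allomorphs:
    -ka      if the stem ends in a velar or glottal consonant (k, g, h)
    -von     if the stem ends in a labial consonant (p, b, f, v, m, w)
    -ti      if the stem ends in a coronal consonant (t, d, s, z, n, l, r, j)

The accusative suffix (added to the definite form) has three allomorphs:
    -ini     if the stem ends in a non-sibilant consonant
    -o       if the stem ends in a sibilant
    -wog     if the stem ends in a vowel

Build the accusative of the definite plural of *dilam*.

Since the final consonant of *dilam* is /m/ (a nasal), it takes -zuk, giving *dilamzuk*.
The plural form *dilamzuk* — final consonant /k/ (velar/glottal) → -ka → *dilamzukka*.
The definite form *dilamzukka* — final sound /a/ (a vowel) → -wog → *dilamzukkawog*.

dilamzukkawog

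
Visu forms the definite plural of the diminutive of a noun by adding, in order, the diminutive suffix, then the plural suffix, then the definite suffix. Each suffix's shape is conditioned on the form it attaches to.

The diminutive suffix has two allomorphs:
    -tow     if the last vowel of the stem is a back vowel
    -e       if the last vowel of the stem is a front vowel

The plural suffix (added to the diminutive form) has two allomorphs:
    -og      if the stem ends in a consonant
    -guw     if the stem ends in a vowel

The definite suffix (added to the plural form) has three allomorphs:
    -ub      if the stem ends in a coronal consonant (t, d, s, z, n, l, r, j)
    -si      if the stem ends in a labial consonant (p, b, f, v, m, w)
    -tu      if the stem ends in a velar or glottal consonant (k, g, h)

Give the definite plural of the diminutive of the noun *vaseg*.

The last vowel of *vaseg* is /e/, which is a front vowel, so the diminutive suffix is -e, giving *vasege*.
Since the final sound of the diminutive form *vasege* is /e/ (a vowel), it takes -guw, giving *vasegeguw*.
The plural form *vasegeguw*: final consonant = /w/, labial → -si → *vasegeguwsi*.

vasegeguwsi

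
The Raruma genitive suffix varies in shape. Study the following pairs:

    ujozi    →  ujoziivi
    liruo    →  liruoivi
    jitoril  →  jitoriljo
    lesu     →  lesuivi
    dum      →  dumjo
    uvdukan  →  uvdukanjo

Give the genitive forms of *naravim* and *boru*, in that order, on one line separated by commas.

naravimjo, boruivi

The pattern is consonant vs. vowel: -jo when the stem ends in a consonant (*jitoril*, *dum*, *uvdukan*); -ivi when the stem ends in a vowel (*ujozi*, *liruo*, *lesu*).
*naravim* — final sound /m/ (a consonant) → -jo → *naravimjo*.
*boru* — final sound /u/ (a vowel) → -ivi → *boruivi*.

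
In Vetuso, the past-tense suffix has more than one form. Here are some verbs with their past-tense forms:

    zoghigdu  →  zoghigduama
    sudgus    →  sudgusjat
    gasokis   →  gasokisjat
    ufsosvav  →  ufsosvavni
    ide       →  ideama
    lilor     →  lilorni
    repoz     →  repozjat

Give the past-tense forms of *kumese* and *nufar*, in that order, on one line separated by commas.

kumeseama, nufarni

The pattern is sibilance of the final sound: -jat when the stem ends in a sibilant (*sudgus*, *gasokis*, *repoz*); -ni when the stem ends in a non-sibilant consonant (*ufsosvav*, *lilor*); -ama when the stem ends in a vowel (*zoghigdu*, *ide*).
*kumese* — final sound /e/ (a vowel) → -ama → *kumeseama*.
*nufar* — final sound /r/ (a non-sibilant consonant) → -ni → *nufarni*.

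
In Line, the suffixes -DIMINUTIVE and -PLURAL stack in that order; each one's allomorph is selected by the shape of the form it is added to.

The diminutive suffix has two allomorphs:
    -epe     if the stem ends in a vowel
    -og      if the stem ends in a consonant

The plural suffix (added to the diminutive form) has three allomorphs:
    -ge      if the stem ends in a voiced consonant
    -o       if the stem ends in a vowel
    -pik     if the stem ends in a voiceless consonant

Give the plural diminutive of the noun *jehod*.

*jehod* — final sound /d/ (a consonant) → -og → *jehodog*.
Since the final sound of the diminutive form *jehodog* is /g/ (a voiced consonant), it takes -ge, giving *jehodogge*.

jehodogge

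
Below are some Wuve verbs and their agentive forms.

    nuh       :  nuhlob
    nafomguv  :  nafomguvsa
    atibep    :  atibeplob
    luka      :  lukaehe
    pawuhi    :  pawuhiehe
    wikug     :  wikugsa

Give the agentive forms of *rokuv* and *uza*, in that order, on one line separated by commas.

rokuvsa, uzaehe

The pattern is voicing of the final sound: -lob when the stem ends in a voiceless consonant (*nuh*, *atibep*); -sa when the stem ends in a voiced consonant (*nafomguv*, *wikug*); -ehe when the stem ends in a vowel (*luka*, *pawuhi*).
Since the final sound of *rokuv* is /v/ (a voiced consonant), it takes -sa, giving *rokuvsa*.
*uza*: final sound = /a/, a vowel → -ehe → *uzaehe*.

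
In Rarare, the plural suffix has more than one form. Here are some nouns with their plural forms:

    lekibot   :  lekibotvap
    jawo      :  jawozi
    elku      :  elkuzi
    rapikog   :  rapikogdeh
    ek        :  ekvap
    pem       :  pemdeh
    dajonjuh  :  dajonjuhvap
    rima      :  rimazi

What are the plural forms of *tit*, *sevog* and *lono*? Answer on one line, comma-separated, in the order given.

The pattern is voicing of the final sound: -vap when the stem ends in a voiceless consonant (*lekibot*, *ek*, *dajonjuh*); -deh when the stem ends in a voiced consonant (*rapikog*, *pem*); -zi when the stem ends in a vowel (*jawo*, *elku*, *rima*).
Since the final sound of *tit* is /t/ (a voiceless consonant), it takes -vap, giving *titvap*.
Since the final sound of *sevog* is /g/ (a voiced consonant), it takes -deh, giving *sevogdeh*.
The final sound of *lono* is /o/, which is a vowel, so the suffix is -zi, giving *lonozi*.

titvap, sevogdeh, lonozi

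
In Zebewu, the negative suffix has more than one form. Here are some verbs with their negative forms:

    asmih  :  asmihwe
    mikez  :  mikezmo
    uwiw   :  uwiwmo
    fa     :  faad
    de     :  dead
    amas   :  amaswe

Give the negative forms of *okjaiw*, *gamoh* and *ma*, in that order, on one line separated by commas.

okjaiwmo, gamohwe, maad

Looking at the final sound of each stem: -we when the stem ends in a voiceless consonant (*asmih*, *amas*); -mo when the stem ends in a voiced consonant (*mikez*, *uwiw*); -ad when the stem ends in a vowel (*fa*, *de*).
*okjaiw* — final sound /w/ (a voiced consonant) → -mo → *okjaiwmo*.
*gamoh*: final sound = /h/, a voiceless consonant → -we → *gamohwe*.
Since the final sound of *ma* is /a/ (a vowel), it takes -ad, giving *maad*.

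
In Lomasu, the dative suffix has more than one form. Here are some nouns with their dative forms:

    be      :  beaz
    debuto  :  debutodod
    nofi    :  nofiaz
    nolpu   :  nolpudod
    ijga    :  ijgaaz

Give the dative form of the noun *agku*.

The suffix is conditioned by the last vowel: -dod when the last vowel of the stem is a rounded vowel (*debuto*, *nolpu*); -az when the last vowel of the stem is an unrounded vowel (*be*, *nofi*, *ijga*).
The last vowel of *agku* is /u/, which is a rounded vowel, so the suffix is -dod, giving *agkudod*.

agkudod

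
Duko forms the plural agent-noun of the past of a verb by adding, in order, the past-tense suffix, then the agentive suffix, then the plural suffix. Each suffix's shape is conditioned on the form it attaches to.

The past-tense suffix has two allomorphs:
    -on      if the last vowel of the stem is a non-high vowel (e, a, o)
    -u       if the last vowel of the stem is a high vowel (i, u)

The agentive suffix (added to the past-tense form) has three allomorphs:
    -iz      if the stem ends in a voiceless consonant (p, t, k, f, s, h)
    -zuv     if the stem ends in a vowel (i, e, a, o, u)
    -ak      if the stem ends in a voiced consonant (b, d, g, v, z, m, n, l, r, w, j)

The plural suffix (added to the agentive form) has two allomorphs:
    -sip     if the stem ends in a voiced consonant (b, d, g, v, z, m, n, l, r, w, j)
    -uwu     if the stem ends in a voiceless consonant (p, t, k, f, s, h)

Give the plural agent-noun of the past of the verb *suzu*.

Since the last vowel of *suzu* is /u/ (a high vowel), it takes -u, giving *suzuu*.
The past-tense form *suzuu* — final sound /u/ (a vowel) → -zuv → *suzuuzuv*.
The agentive form *suzuuzuv*: final consonant = /v/, voiced → -sip → *suzuuzuvsip*.

suzuuzuvsip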